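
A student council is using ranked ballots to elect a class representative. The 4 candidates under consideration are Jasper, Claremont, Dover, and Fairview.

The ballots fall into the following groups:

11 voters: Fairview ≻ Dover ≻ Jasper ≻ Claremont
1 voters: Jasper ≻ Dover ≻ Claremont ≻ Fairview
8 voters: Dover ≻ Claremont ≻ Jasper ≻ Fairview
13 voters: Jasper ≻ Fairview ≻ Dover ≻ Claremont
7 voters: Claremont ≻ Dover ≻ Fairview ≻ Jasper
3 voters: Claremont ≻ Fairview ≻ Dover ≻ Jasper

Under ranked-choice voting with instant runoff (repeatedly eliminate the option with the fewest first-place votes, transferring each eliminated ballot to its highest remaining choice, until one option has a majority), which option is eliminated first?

Dover

Round 1: Jasper 14, Fairview 11, Claremont 10, Dover 8. Dover has the fewest and is eliminated.
Round 2: Claremont 18, Jasper 14, Fairview 11. Fairview has the fewest and is eliminated.
Round 3: Jasper 25, Claremont 18. Jasper has a majority.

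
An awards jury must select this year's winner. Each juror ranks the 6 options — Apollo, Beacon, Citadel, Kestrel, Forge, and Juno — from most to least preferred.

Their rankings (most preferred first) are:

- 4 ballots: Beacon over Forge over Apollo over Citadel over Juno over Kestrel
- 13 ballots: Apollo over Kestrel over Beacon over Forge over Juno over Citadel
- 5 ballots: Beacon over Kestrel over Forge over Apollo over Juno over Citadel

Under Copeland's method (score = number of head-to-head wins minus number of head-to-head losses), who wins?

Apollo

Pairwise results:
  Apollo vs Beacon: Apollo wins 13–9.
  Apollo vs Citadel: Apollo wins 22–0.
  Apollo vs Kestrel: Apollo wins 17–5.
  Apollo vs Forge: Apollo wins 13–9.
  Apollo vs Juno: Apollo wins 22–0.
  Beacon vs Citadel: Beacon wins 22–0.
  Beacon vs Kestrel: Kestrel wins 13–9.
  Beacon vs Forge: Beacon wins 22–0.
  Beacon vs Juno: Beacon wins 22–0.
  Citadel vs Kestrel: Kestrel wins 18–4.
  Citadel vs Forge: Forge wins 22–0.
  Citadel vs Juno: Juno wins 18–4.
  Kestrel vs Forge: Kestrel wins 18–4.
  Kestrel vs Juno: Kestrel wins 18–4.
  Forge vs Juno: Forge wins 22–0.
Copeland scores (wins − losses):
  Apollo: 5 − 0 = 5
  Beacon: 3 − 2 = 1
  Citadel: 0 − 5 = -5
  Kestrel: 4 − 1 = 3
  Forge: 2 − 3 = -1
  Juno: 1 − 4 = -3
Apollo has the best Copeland score.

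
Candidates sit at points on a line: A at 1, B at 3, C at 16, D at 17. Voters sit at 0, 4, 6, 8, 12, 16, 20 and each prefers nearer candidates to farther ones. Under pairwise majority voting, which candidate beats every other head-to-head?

With single-peaked preferences on a line, the Condorcet winner is the candidate closest to the median voter.
The median voter (position 8) is closest to B at 3.
Check: B vs C — voters closer to B: 4 of 7.

B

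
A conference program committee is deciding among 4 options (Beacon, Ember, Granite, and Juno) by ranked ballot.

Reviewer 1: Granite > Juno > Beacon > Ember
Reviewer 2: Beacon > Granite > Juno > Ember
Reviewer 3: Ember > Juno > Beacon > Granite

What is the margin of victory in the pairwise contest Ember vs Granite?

1

Ballots ranking Ember above Granite: 1.
Ballots ranking Granite above Ember: 2.
Granite wins 2–1, a margin of 1.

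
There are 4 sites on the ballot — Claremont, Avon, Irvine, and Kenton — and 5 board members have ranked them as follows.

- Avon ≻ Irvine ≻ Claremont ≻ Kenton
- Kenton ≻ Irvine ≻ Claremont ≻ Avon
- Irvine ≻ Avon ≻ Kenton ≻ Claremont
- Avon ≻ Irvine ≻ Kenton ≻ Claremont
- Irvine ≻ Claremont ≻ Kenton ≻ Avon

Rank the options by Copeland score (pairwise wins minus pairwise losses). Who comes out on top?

Irvine

Pairwise results:
  Claremont vs Avon: Avon wins 3–2.
  Claremont vs Irvine: Irvine wins 5–0.
  Claremont vs Kenton: Kenton wins 3–2.
  Avon vs Irvine: Irvine wins 3–2.
  Avon vs Kenton: Avon wins 3–2.
  Irvine vs Kenton: Irvine wins 4–1.
Copeland scores (wins − losses):
  Claremont: 0 − 3 = -3
  Avon: 2 − 1 = 1
  Irvine: 3 − 0 = 3
  Kenton: 1 − 2 = -1
Irvine has the best Copeland score.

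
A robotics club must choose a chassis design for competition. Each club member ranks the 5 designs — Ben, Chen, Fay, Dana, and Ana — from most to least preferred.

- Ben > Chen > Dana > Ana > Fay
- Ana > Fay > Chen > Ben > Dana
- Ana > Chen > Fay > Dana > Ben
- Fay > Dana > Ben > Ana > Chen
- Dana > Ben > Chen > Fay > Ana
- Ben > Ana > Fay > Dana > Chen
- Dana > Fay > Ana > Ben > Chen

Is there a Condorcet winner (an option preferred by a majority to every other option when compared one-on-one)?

No

Head-to-head results (7 voters total):
Ben vs Chen: Ben wins 5–2.
Ben vs Fay: Fay wins 4–3.
Ben vs Dana: Dana wins 4–3.
Ben vs Ana: Ben wins 4–3.
Chen vs Fay: Fay wins 4–3.
Chen vs Dana: Dana wins 4–3.
Chen vs Ana: Ana wins 5–2.
Fay vs Dana: Fay wins 4–3.
Fay vs Ana: Ana wins 4–3.
Dana vs Ana: Dana wins 4–3.
No candidate beats all others: Ben beats Ana beats Fay beats Ben, a majority cycle.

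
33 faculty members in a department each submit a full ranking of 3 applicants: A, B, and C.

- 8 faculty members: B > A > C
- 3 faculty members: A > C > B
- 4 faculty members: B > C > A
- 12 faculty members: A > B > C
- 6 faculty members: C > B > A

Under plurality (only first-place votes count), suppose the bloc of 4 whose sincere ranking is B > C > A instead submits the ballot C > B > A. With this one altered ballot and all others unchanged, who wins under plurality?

A

First-place totals with the altered ballot: A 15, B 8, C 10.
The winner is unchanged: still A.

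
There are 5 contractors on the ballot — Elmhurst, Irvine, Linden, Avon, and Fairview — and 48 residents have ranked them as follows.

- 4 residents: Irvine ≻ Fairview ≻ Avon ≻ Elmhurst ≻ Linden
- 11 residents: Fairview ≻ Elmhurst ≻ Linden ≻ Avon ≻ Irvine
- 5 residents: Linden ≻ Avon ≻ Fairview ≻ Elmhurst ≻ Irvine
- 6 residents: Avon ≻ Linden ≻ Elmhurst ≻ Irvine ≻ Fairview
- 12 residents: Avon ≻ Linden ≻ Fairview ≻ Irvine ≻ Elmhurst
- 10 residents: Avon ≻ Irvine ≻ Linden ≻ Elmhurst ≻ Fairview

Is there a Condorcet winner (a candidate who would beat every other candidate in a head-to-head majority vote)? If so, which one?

Avon

Head-to-head results (48 voters total):
Elmhurst vs Irvine: Irvine wins 26–22.
Elmhurst vs Linden: Linden wins 33–15.
Elmhurst vs Avon: Avon wins 37–11.
Elmhurst vs Fairview: Fairview wins 32–16.
Irvine vs Linden: Linden wins 34–14.
Irvine vs Avon: Avon wins 44–4.
Irvine vs Fairview: Fairview wins 28–20.
Linden vs Avon: Avon wins 32–16.
Linden vs Fairview: Linden wins 33–15.
Avon vs Fairview: Avon wins 33–15.
Avon beats each rival — Elmhurst (37–11), Irvine (44–4), Linden (32–16), Fairview (33–15) — so Avon is the Condorcet winner.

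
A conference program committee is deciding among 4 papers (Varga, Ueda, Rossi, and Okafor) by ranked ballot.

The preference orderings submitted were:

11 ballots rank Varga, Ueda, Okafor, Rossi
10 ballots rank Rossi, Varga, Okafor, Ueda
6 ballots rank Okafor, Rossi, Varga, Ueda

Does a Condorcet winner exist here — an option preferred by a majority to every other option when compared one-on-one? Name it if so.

No Condorcet winner

Head-to-head results (27 voters total):
Varga vs Ueda: Varga wins 27–0.
Varga vs Rossi: Rossi wins 16–11.
Varga vs Okafor: Varga wins 21–6.
Ueda vs Rossi: Rossi wins 16–11.
Ueda vs Okafor: Okafor wins 16–11.
Rossi vs Okafor: Okafor wins 17–10.
No candidate beats all others: Varga beats Okafor beats Rossi beats Varga, a majority cycle.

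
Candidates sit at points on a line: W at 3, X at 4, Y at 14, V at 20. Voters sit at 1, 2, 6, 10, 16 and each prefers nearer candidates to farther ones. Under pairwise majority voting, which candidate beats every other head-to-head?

With single-peaked preferences on a line, the Condorcet winner is the candidate closest to the median voter.
The median voter (position 6) is closest to X at 4.
Check: X vs Y — voters closer to X: 3 of 5.

X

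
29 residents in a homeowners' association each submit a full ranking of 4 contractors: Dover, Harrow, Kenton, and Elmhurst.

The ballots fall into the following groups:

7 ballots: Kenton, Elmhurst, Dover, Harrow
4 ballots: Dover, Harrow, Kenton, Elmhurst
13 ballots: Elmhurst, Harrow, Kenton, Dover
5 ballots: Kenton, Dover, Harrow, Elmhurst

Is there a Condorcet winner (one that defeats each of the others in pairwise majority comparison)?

No

Head-to-head results (29 voters total):
Dover vs Harrow: Dover wins 16–13.
Dover vs Kenton: Kenton wins 25–4.
Dover vs Elmhurst: Elmhurst wins 20–9.
Harrow vs Kenton: Harrow wins 17–12.
Harrow vs Elmhurst: Elmhurst wins 20–9.
Kenton vs Elmhurst: Kenton wins 16–13.
No candidate beats all others: Dover beats Harrow beats Kenton beats Dover, a majority cycle.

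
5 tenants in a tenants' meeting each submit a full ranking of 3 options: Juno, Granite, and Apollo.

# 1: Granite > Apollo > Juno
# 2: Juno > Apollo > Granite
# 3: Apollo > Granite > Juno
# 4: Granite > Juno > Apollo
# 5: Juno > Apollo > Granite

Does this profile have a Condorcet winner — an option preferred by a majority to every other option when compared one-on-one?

Head-to-head results (5 voters total):
Juno vs Granite: Granite wins 3–2.
Juno vs Apollo: Juno wins 3–2.
Granite vs Apollo: Apollo wins 3–2.
No candidate beats all others: Juno beats Apollo beats Granite beats Juno, a majority cycle.

No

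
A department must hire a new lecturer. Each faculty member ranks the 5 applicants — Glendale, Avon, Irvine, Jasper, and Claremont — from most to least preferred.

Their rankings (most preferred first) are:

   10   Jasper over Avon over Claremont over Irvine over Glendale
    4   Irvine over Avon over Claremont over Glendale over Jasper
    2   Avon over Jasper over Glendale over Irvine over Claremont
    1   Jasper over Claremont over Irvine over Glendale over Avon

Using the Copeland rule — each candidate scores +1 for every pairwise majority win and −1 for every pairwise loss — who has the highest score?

Pairwise results:
  Glendale vs Avon: Avon wins 16–1.
  Glendale vs Irvine: Irvine wins 15–2.
  Glendale vs Jasper: Jasper wins 13–4.
  Glendale vs Claremont: Claremont wins 15–2.
  Avon vs Irvine: Avon wins 12–5.
  Avon vs Jasper: Jasper wins 11–6.
  Avon vs Claremont: Avon wins 16–1.
  Irvine vs Jasper: Jasper wins 13–4.
  Irvine vs Claremont: Claremont wins 11–6.
  Jasper vs Claremont: Jasper wins 13–4.
Copeland scores (wins − losses):
  Glendale: 0 − 4 = -4
  Avon: 3 − 1 = 2
  Irvine: 1 − 3 = -2
  Jasper: 4 − 0 = 4
  Claremont: 2 − 2 = 0
Jasper has the best Copeland score.

Jasper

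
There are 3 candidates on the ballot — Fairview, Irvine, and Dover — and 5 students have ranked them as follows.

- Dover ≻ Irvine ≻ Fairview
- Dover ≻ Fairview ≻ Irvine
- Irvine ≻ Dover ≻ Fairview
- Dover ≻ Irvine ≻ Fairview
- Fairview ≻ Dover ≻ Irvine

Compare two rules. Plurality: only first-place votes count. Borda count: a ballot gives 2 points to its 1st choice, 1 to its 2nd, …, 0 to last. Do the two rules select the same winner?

Yes

Plurality first-place counts: Fairview 1, Irvine 1, Dover 3 → Dover.
Borda totals: Fairview 3, Irvine 4, Dover 8 → Dover.
The two rules agree on Dover.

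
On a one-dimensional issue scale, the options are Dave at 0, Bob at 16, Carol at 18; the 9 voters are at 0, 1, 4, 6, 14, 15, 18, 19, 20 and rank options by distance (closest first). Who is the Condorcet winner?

Bob

With single-peaked preferences on a line, the Condorcet winner is the candidate closest to the median voter.
The median voter (position 14) is closest to Bob at 16.
Check: Bob vs Carol — voters closer to Bob: 6 of 9.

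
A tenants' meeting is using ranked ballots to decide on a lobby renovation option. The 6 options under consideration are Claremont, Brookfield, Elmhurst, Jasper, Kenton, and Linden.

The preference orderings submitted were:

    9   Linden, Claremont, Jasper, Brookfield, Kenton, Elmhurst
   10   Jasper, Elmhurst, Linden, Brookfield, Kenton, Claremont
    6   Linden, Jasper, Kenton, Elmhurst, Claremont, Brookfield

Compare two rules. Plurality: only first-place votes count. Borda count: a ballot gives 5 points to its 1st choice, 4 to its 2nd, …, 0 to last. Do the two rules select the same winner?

Plurality first-place counts: Claremont 0, Brookfield 0, Elmhurst 0, Jasper 10, Kenton 0, Linden 15 → Linden.
Borda totals: Claremont 42, Brookfield 38, Elmhurst 52, Jasper 101, Kenton 37, Linden 105 → Linden.
The two rules agree on Linden.

Yes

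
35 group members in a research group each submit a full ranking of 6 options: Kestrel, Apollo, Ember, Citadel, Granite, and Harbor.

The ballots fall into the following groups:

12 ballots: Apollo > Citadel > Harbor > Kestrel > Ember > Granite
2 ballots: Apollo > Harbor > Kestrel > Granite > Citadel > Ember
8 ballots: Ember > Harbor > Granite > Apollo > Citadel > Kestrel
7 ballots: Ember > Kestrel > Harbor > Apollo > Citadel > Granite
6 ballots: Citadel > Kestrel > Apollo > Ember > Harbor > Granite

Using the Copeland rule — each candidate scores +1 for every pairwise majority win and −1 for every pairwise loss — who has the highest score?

Pairwise results:
  Kestrel vs Apollo: Apollo wins 22–13.
  Kestrel vs Ember: Kestrel wins 20–15.
  Kestrel vs Citadel: Citadel wins 26–9.
  Kestrel vs Granite: Kestrel wins 27–8.
  Kestrel vs Harbor: Harbor wins 22–13.
  Apollo vs Ember: Apollo wins 20–15.
  Apollo vs Citadel: Apollo wins 29–6.
  Apollo vs Granite: Apollo wins 27–8.
  Apollo vs Harbor: Apollo wins 20–15.
  Ember vs Citadel: Citadel wins 20–15.
  Ember vs Granite: Ember wins 33–2.
  Ember vs Harbor: Ember wins 21–14.
  Citadel vs Granite: Citadel wins 25–10.
  Citadel vs Harbor: Citadel wins 18–17.
  Granite vs Harbor: Harbor wins 35–0.
Copeland scores (wins − losses):
  Kestrel: 2 − 3 = -1
  Apollo: 5 − 0 = 5
  Ember: 2 − 3 = -1
  Citadel: 4 − 1 = 3
  Granite: 0 − 5 = -5
  Harbor: 2 − 3 = -1
Apollo has the best Copeland score.

Apollo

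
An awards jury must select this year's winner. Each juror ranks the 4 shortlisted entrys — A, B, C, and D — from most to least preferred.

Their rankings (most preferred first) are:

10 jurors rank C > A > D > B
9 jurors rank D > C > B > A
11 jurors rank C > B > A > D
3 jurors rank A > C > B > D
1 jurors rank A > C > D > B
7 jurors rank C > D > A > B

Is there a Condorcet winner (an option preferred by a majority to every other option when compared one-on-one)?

Yes

Head-to-head results (41 voters total):
A vs B: A wins 21–20.
A vs C: C wins 37–4.
A vs D: A wins 25–16.
B vs C: C wins 41–0.
B vs D: D wins 27–14.
C vs D: C wins 32–9.
C beats each rival — A (37–4), B (41–0), D (32–9) — so C is the Condorcet winner.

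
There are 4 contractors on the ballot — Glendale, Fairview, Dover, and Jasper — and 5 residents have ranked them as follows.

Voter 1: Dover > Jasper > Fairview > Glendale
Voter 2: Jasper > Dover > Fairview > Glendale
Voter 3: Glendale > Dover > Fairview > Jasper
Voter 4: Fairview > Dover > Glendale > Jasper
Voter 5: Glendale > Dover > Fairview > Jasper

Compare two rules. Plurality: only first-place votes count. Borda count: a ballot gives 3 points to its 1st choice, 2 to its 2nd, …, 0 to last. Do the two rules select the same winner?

No

Plurality first-place counts: Glendale 2, Fairview 1, Dover 1, Jasper 1 → Glendale.
Borda totals: Glendale 7, Fairview 7, Dover 11, Jasper 5 → Dover.
The two rules disagree: plurality picks Glendale, Borda picks Dover.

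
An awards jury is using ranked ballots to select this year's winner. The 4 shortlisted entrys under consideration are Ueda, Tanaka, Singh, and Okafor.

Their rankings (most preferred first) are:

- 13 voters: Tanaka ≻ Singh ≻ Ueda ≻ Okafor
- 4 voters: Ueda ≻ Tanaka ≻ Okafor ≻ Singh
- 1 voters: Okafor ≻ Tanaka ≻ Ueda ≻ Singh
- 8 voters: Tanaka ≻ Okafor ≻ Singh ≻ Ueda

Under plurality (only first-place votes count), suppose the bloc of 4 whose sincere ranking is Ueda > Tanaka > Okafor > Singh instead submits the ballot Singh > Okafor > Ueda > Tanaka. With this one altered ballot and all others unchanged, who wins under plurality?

Tanaka

First-place totals with the altered ballot: Ueda 0, Tanaka 21, Singh 4, Okafor 1.
The winner is unchanged: still Tanaka.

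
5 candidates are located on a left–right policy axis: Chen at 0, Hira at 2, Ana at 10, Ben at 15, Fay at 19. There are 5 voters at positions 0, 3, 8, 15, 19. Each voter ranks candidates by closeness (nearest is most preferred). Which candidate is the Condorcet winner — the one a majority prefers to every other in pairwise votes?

Ana

With single-peaked preferences on a line, the Condorcet winner is the candidate closest to the median voter.
The median voter (position 8) is closest to Ana at 10.
Check: Ana vs Fay — voters closer to Ana: 3 of 5.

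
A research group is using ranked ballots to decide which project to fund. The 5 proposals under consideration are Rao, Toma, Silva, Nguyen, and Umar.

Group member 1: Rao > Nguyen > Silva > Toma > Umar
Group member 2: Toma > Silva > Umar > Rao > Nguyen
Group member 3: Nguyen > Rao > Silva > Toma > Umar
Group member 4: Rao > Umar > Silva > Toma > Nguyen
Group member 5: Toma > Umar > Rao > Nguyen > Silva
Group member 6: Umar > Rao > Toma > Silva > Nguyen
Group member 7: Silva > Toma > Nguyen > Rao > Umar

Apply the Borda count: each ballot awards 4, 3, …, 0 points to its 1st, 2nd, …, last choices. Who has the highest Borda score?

Rao

Borda scores:
  Rao: 4 + 1 + 3 + 4 + 2 + 3 + 1 = 18
  Toma: 1 + 4 + 1 + 1 + 4 + 2 + 3 = 16
  Silva: 2 + 3 + 2 + 2 + 0 + 1 + 4 = 14
  Nguyen: 3 + 0 + 4 + 0 + 1 + 0 + 2 = 10
  Umar: 0 + 2 + 0 + 3 + 3 + 4 + 0 = 12
Rao has the highest total.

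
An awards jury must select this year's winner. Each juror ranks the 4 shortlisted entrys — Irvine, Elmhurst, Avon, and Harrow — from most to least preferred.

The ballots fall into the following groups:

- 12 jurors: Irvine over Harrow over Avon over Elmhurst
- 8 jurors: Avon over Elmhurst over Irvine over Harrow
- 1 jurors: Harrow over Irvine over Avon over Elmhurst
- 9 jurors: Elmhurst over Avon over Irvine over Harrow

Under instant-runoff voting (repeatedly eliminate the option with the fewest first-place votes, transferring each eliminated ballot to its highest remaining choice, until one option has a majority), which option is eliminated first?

Harrow

Round 1: Irvine 12, Elmhurst 9, Avon 8, Harrow 1. Harrow has the fewest and is eliminated.
Round 2: Irvine 13, Elmhurst 9, Avon 8. Avon has the fewest and is eliminated.
Round 3: Elmhurst 17, Irvine 13. Elmhurst has a majority.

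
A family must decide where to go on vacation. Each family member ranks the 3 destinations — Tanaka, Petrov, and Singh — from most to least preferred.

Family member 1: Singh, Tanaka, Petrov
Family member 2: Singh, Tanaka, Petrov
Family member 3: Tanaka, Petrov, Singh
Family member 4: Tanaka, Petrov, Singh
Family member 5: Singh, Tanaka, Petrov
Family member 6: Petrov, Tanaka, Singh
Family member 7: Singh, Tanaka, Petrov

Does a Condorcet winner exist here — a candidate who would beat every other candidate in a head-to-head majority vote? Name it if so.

Head-to-head results (7 voters total):
Tanaka vs Petrov: Tanaka wins 6–1.
Tanaka vs Singh: Singh wins 4–3.
Petrov vs Singh: Singh wins 4–3.
Singh beats each rival — Tanaka (4–3), Petrov (4–3) — so Singh is the Condorcet winner.

Singh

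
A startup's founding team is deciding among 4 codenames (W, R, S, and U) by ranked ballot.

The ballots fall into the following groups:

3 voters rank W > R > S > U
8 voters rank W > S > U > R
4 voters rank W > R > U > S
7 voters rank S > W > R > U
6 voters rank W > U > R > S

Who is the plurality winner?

First-place vote totals:
  W: 21
  R: 0
  S: 7
  U: 0
W has the most first-place votes.

W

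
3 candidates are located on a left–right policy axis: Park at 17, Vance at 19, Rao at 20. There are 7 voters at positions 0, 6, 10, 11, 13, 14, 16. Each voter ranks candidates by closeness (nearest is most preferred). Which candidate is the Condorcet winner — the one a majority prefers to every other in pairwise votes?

Park

With single-peaked preferences on a line, the Condorcet winner is the candidate closest to the median voter.
The median voter (position 11) is closest to Park at 17.
Check: Park vs Rao — voters closer to Park: 7 of 7.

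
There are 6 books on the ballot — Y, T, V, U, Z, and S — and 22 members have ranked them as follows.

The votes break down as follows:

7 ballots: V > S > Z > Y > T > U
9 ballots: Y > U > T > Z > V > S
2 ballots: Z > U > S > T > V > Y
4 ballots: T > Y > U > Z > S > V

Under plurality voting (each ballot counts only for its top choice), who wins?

Y

First-place vote totals:
  Y: 9
  T: 4
  V: 7
  U: 0
  Z: 2
  S: 0
Y has the most first-place votes.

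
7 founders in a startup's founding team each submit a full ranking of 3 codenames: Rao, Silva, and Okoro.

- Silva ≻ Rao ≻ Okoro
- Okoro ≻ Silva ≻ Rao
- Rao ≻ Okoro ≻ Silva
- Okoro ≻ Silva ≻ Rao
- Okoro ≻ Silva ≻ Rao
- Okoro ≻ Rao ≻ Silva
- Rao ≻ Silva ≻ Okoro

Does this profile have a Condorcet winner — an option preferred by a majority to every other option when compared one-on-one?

Head-to-head results (7 voters total):
Rao vs Silva: Silva wins 4–3.
Rao vs Okoro: Okoro wins 4–3.
Silva vs Okoro: Okoro wins 5–2.
Okoro beats each rival — Rao (4–3), Silva (5–2) — so Okoro is the Condorcet winner.

Yes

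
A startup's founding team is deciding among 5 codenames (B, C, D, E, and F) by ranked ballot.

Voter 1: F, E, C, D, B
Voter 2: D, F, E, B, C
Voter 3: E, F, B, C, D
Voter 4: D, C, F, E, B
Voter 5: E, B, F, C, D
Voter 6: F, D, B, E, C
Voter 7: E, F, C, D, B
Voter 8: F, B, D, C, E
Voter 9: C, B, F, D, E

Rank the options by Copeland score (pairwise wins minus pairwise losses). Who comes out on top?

Pairwise results:
  B vs C: B wins 5–4.
  B vs D: D wins 5–4.
  B vs E: E wins 6–3.
  B vs F: F wins 7–2.
  C vs D: C wins 5–4.
  C vs E: E wins 6–3.
  C vs F: F wins 7–2.
  D vs E: D wins 5–4.
  D vs F: F wins 7–2.
  E vs F: F wins 6–3.
Copeland scores (wins − losses):
  B: 1 − 3 = -2
  C: 1 − 3 = -2
  D: 2 − 2 = 0
  E: 2 − 2 = 0
  F: 4 − 0 = 4
F has the best Copeland score.

F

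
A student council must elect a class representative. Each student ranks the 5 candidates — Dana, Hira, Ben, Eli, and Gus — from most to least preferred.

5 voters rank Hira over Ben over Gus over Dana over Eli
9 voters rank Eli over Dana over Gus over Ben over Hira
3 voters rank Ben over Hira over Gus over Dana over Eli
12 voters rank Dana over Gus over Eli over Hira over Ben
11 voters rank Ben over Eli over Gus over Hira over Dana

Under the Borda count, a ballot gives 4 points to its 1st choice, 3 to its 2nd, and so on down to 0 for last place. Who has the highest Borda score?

Eli

Borda scores:
  Dana: 5·1 + 9·3 + 3·1 + 12·4 + 11·0 = 83
  Hira: 5·4 + 9·0 + 3·3 + 12·1 + 11·1 = 52
  Ben: 5·3 + 9·1 + 3·4 + 12·0 + 11·4 = 80
  Eli: 5·0 + 9·4 + 3·0 + 12·2 + 11·3 = 93
  Gus: 5·2 + 9·2 + 3·2 + 12·3 + 11·2 = 92
Eli has the highest total.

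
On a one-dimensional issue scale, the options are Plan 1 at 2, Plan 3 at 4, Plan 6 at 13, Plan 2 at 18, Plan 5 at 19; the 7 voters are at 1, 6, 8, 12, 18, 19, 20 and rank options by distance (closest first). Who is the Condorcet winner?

Plan 6

With single-peaked preferences on a line, the Condorcet winner is the candidate closest to the median voter.
The median voter (position 12) is closest to Plan 6 at 13.
Check: Plan 6 vs Plan 1 — voters closer to Plan 6: 5 of 7.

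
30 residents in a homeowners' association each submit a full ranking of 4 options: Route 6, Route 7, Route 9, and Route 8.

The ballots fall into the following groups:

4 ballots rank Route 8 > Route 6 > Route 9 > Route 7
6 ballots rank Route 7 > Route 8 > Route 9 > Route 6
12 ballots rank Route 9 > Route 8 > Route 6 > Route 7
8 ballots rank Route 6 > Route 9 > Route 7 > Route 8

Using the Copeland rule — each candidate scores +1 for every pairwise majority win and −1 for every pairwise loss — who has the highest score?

Route 9

Pairwise results:
  Route 6 vs Route 7: Route 6 wins 24–6.
  Route 6 vs Route 9: Route 9 wins 18–12.
  Route 6 vs Route 8: Route 8 wins 22–8.
  Route 7 vs Route 9: Route 9 wins 24–6.
  Route 7 vs Route 8: Route 8 wins 16–14.
  Route 9 vs Route 8: Route 9 wins 20–10.
Copeland scores (wins − losses):
  Route 6: 1 − 2 = -1
  Route 7: 0 − 3 = -3
  Route 9: 3 − 0 = 3
  Route 8: 2 − 1 = 1
Route 9 has the best Copeland score.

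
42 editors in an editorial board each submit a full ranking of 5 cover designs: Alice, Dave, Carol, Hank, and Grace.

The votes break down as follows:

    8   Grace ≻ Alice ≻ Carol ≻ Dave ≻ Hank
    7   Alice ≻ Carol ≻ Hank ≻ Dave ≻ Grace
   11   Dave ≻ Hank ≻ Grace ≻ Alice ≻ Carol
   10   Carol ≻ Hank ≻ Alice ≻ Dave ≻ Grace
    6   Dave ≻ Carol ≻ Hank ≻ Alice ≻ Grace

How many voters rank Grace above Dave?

8

Ballots ranking Grace above Dave: 8.
Ballots ranking Dave above Grace: 7+11+10+6 = 34.
So 8 of 42 voters prefer Grace to Dave.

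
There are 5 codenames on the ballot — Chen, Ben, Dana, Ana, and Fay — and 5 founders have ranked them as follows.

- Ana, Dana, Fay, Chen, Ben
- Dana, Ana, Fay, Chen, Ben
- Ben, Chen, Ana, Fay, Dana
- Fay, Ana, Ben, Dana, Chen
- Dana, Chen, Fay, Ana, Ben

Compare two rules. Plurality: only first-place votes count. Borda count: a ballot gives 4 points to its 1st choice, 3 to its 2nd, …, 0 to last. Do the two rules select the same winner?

No

Plurality first-place counts: Chen 0, Ben 1, Dana 2, Ana 1, Fay 1 → Dana.
Borda totals: Chen 8, Ben 6, Dana 12, Ana 13, Fay 11 → Ana.
The two rules disagree: plurality picks Dana, Borda picks Ana.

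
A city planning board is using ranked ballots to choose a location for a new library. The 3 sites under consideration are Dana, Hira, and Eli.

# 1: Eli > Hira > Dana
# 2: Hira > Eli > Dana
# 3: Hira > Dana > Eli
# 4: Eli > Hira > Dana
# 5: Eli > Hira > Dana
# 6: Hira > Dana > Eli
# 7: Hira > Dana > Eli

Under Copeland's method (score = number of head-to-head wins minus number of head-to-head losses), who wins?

Hira

Pairwise results:
  Dana vs Hira: Hira wins 7–0.
  Dana vs Eli: Eli wins 4–3.
  Hira vs Eli: Hira wins 4–3.
Copeland scores (wins − losses):
  Dana: 0 − 2 = -2
  Hira: 2 − 0 = 2
  Eli: 1 − 1 = 0
Hira has the best Copeland score.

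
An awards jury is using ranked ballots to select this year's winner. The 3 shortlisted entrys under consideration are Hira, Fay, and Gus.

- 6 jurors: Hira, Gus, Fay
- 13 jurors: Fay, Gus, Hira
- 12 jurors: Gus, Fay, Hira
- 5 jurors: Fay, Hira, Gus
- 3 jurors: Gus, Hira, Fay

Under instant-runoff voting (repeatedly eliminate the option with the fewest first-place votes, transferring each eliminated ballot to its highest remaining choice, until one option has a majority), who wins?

Gus

Round 1: Fay 18, Gus 15, Hira 6. Hira has the fewest and is eliminated.
Round 2: Gus 21, Fay 18. Gus has a majority.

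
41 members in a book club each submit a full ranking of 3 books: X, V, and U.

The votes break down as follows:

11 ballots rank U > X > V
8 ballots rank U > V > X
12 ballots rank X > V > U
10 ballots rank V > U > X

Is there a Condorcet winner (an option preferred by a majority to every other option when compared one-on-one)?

No

Head-to-head results (41 voters total):
X vs V: X wins 23–18.
X vs U: U wins 29–12.
V vs U: V wins 22–19.
No candidate beats all others: X beats V beats U beats X, a majority cycle.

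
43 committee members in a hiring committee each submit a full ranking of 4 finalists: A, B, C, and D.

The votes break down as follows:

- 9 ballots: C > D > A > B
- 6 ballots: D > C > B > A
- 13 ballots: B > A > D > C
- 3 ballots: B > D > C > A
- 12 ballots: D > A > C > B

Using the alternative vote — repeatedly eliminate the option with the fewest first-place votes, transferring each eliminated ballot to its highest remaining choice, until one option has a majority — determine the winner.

D

Round 1: D 18, B 16, C 9, A 0. A has the fewest and is eliminated.
Round 2: D 18, B 16, C 9. C has the fewest and is eliminated.
Round 3: D 27, B 16. D has a majority.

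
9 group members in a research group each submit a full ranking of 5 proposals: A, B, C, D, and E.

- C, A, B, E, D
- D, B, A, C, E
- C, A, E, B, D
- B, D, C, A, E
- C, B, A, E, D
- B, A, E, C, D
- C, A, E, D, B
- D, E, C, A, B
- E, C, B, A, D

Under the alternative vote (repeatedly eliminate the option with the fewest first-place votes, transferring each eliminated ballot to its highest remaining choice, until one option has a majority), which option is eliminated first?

A

Round 1: C 4, B 2, D 2, E 1, A 0. A has the fewest and is eliminated.
Round 2: C 4, B 2, D 2, E 1. E has the fewest and is eliminated.
Round 3: C 5, B 2, D 2. C has a majority.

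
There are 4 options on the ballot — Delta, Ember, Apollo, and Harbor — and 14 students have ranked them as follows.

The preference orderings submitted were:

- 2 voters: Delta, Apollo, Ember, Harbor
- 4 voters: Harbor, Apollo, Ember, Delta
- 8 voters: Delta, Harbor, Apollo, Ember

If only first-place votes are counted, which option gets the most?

Delta

First-place vote totals:
  Delta: 10
  Ember: 0
  Apollo: 0
  Harbor: 4
Delta has the most first-place votes.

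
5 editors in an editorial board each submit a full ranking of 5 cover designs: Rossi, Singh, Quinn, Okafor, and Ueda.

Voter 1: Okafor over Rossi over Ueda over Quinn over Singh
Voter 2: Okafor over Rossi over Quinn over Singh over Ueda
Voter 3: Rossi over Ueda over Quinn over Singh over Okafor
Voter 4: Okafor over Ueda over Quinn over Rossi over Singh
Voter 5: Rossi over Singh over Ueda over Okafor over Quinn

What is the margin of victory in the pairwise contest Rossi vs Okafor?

Ballots ranking Rossi above Okafor: 2.
Ballots ranking Okafor above Rossi: 3.
Okafor wins 3–2, a margin of 1.

1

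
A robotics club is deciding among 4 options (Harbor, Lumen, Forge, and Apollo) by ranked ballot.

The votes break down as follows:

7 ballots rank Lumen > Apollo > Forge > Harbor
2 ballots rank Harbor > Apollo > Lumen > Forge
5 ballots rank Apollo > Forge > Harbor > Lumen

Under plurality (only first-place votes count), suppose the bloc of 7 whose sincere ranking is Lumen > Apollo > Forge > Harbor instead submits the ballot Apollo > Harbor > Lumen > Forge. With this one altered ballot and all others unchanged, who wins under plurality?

First-place totals with the altered ballot: Harbor 2, Lumen 0, Forge 0, Apollo 12.
The switch changes the winner from Lumen to Apollo.

Apollo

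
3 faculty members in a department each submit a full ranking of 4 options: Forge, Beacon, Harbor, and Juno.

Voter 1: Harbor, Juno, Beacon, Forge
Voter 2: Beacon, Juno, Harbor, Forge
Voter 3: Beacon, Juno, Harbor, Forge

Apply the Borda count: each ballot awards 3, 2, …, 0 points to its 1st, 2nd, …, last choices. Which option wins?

Borda scores:
  Forge: 0 + 0 + 0 = 0
  Beacon: 1 + 3 + 3 = 7
  Harbor: 3 + 1 + 1 = 5
  Juno: 2 + 2 + 2 = 6
Beacon has the highest total.

Beacon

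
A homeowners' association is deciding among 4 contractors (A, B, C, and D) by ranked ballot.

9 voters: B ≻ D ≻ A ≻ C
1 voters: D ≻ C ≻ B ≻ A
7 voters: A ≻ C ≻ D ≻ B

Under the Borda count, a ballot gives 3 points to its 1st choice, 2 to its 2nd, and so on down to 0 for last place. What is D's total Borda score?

Borda scores:
  A: 9·1 + 0 + 7·3 = 30
  B: 9·3 + 1 + 7·0 = 28
  C: 9·0 + 2 + 7·2 = 16
  D: 9·2 + 3 + 7·1 = 28

28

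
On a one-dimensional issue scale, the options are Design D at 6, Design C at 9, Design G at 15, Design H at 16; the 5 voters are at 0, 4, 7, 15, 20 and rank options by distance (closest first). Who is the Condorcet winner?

With single-peaked preferences on a line, the Condorcet winner is the candidate closest to the median voter.
The median voter (position 7) is closest to Design D at 6.
Check: Design D vs Design H — voters closer to Design D: 3 of 5.

Design D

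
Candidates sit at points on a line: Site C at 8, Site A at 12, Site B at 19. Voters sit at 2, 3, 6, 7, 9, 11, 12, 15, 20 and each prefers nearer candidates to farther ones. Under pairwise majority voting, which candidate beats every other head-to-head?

Site C

With single-peaked preferences on a line, the Condorcet winner is the candidate closest to the median voter.
The median voter (position 9) is closest to Site C at 8.
Check: Site C vs Site A — voters closer to Site C: 5 of 9.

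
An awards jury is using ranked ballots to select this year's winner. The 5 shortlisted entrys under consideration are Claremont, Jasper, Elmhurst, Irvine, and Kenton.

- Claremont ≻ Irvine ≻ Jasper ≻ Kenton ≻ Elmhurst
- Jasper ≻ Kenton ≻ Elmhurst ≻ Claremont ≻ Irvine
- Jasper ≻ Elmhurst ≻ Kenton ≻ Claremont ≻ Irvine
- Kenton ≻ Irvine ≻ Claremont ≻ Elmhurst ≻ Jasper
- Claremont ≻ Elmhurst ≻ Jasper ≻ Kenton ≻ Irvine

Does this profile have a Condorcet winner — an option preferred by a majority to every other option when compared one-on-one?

Head-to-head results (5 voters total):
Claremont vs Jasper: Claremont wins 3–2.
Claremont vs Elmhurst: Claremont wins 3–2.
Claremont vs Irvine: Claremont wins 4–1.
Claremont vs Kenton: Kenton wins 3–2.
Jasper vs Elmhurst: Jasper wins 3–2.
Jasper vs Irvine: Jasper wins 3–2.
Jasper vs Kenton: Jasper wins 4–1.
Elmhurst vs Irvine: Elmhurst wins 3–2.
Elmhurst vs Kenton: Kenton wins 3–2.
Irvine vs Kenton: Kenton wins 4–1.
No candidate beats all others: Claremont beats Jasper beats Kenton beats Claremont, a majority cycle.

No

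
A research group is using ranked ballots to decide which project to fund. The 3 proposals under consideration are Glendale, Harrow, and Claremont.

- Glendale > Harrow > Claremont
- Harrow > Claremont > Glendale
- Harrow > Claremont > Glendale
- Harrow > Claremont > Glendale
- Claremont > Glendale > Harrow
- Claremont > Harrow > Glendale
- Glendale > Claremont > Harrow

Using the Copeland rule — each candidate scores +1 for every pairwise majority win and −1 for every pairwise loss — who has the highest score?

Pairwise results:
  Glendale vs Harrow: Harrow wins 4–3.
  Glendale vs Claremont: Claremont wins 5–2.
  Harrow vs Claremont: Harrow wins 4–3.
Copeland scores (wins − losses):
  Glendale: 0 − 2 = -2
  Harrow: 2 − 0 = 2
  Claremont: 1 − 1 = 0
Harrow has the best Copeland score.

Harrow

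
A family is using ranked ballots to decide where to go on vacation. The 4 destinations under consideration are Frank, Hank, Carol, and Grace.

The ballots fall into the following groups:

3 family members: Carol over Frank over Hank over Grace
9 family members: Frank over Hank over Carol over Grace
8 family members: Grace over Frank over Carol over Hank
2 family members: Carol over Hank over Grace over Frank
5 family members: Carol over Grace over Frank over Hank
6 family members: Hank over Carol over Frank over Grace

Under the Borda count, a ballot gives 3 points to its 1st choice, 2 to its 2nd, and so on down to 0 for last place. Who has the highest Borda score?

Borda scores:
  Frank: 3·2 + 9·3 + 8·2 + 2·0 + 5·1 + 6·1 = 60
  Hank: 3·1 + 9·2 + 8·0 + 2·2 + 5·0 + 6·3 = 43
  Carol: 3·3 + 9·1 + 8·1 + 2·3 + 5·3 + 6·2 = 59
  Grace: 3·0 + 9·0 + 8·3 + 2·1 + 5·2 + 6·0 = 36
Frank has the highest total.

Frank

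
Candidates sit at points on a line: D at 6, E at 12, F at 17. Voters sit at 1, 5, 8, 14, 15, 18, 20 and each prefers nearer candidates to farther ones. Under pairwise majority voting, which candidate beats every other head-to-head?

E

With single-peaked preferences on a line, the Condorcet winner is the candidate closest to the median voter.
The median voter (position 14) is closest to E at 12.
Check: E vs D — voters closer to E: 4 of 7.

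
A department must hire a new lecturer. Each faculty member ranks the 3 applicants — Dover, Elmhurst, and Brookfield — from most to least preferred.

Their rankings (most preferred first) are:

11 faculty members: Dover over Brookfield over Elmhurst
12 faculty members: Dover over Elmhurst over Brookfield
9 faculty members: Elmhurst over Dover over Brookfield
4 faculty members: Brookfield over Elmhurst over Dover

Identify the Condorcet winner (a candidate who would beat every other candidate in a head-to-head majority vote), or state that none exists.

Head-to-head results (36 voters total):
Dover vs Elmhurst: Dover wins 23–13.
Dover vs Brookfield: Dover wins 32–4.
Elmhurst vs Brookfield: Elmhurst wins 21–15.
Dover beats each rival — Elmhurst (23–13), Brookfield (32–4) — so Dover is the Condorcet winner.

Dover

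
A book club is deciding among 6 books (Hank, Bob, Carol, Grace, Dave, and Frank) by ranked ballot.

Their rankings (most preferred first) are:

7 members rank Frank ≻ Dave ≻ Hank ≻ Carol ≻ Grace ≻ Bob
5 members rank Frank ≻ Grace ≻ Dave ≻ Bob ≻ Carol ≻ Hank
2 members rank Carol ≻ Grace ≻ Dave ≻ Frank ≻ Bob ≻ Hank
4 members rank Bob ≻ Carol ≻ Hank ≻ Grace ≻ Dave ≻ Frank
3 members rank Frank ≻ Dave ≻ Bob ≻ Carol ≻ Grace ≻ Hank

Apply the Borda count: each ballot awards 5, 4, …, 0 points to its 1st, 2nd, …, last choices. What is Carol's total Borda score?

Borda scores:
  Hank: 7·3 + 5·0 + 2·0 + 4·3 + 3·0 = 33
  Bob: 7·0 + 5·2 + 2·1 + 4·5 + 3·3 = 41
  Carol: 7·2 + 5·1 + 2·5 + 4·4 + 3·2 = 51
  Grace: 7·1 + 5·4 + 2·4 + 4·2 + 3·1 = 46
  Dave: 7·4 + 5·3 + 2·3 + 4·1 + 3·4 = 65
  Frank: 7·5 + 5·5 + 2·2 + 4·0 + 3·5 = 79

51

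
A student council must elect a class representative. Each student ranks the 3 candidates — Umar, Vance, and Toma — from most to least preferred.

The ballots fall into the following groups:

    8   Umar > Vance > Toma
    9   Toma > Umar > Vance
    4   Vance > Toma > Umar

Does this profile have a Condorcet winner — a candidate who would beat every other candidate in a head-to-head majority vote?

No

Head-to-head results (21 voters total):
Umar vs Vance: Umar wins 17–4.
Umar vs Toma: Toma wins 13–8.
Vance vs Toma: Vance wins 12–9.
No candidate beats all others: Umar beats Vance beats Toma beats Umar, a majority cycle.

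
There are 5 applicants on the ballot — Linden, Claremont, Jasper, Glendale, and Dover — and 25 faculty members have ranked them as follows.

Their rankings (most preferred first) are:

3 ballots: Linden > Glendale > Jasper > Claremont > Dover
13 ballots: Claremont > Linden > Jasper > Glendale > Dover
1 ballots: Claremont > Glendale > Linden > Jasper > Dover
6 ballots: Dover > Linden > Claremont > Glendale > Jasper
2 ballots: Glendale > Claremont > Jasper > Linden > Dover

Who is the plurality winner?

First-place vote totals:
  Linden: 3
  Claremont: 14
  Jasper: 0
  Glendale: 2
  Dover: 6
Claremont has the most first-place votes.

Claremont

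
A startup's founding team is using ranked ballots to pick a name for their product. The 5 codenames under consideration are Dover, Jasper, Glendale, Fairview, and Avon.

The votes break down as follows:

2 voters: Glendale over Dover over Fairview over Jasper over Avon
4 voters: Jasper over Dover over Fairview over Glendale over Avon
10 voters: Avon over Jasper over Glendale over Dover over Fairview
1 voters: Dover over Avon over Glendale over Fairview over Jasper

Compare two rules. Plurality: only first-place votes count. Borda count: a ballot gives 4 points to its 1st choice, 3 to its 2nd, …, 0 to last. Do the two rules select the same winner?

Plurality first-place counts: Dover 1, Jasper 4, Glendale 2, Fairview 0, Avon 10 → Avon.
Borda totals: Dover 32, Jasper 48, Glendale 34, Fairview 13, Avon 43 → Jasper.
The two rules disagree: plurality picks Avon, Borda picks Jasper.

No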